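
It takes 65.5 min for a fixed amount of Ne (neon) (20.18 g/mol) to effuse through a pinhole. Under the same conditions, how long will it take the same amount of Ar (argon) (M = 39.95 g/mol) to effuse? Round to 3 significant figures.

From Graham's law, t_Ar/t_Ne = √(M_Ar/M_Ne) = √(39.95/20.18) = √1.980 = 1.407.
So the time for Ar is 65.5 × 1.407 = 92.2 min.

92.2 min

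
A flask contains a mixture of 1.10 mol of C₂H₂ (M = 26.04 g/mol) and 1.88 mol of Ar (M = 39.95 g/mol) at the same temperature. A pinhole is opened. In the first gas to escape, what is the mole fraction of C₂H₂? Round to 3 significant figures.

0.420

Rate_i ∝ x_i/√M_i (Graham's law weighted by mole fraction), so the effusate composition follows n_i/√M_i.
Mole fraction of C₂H₂ in the effusate = (n_C₂H₂/√M_C₂H₂) / (n_C₂H₂/√M_C₂H₂ + n_Ar/√M_Ar)
= (1.10/√26.04) / (1.10/√26.04 + 1.88/√39.95) = 0.2156/(0.2156 + 0.2974) = 0.420.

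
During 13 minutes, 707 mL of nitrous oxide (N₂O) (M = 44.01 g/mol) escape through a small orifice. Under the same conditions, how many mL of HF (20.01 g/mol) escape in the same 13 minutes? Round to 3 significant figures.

1050 mL

Using Graham's law: rate_HF/rate_N₂O = √(M_N₂O/M_HF) = √(44.01/20.01) = √2.199 = 1.483.
So the volume for HF is 707 × 1.483 = 1050 mL.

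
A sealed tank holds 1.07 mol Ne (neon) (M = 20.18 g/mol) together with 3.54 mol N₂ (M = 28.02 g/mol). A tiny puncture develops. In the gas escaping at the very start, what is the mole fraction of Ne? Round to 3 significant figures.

Rate_i ∝ x_i/√M_i (Graham's law weighted by mole fraction), so the effusate composition follows n_i/√M_i.
Mole fraction of Ne in the effusate = (n_Ne/√M_Ne) / (n_Ne/√M_Ne + n_N₂/√M_N₂)
= (1.07/√20.18) / (1.07/√20.18 + 3.54/√28.02) = 0.2382/(0.2382 + 0.6688) = 0.263.

0.263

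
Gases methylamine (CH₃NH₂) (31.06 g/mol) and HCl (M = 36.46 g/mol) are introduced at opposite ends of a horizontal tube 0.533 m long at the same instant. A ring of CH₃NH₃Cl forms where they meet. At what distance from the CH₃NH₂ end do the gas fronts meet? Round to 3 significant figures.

0.277 m

Graham's law gives d_CH₃NH₂/d_HCl = rate_CH₃NH₂/rate_HCl = √(M_HCl/M_CH₃NH₂) = √(36.46/31.06) = 1.083.
With d_CH₃NH₂ + d_HCl = 0.533 m, d_HCl = 0.533/(1 + 1.083) = 0.2558 m.
d_CH₃NH₂ = 0.533 − 0.2558 = 0.277 m.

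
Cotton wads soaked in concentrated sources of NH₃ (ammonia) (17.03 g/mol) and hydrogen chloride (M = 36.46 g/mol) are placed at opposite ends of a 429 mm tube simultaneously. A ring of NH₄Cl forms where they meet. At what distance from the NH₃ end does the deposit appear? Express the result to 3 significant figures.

The fronts meet when d_NH₃ + d_HCl = L with d_NH₃/d_HCl = √(M_HCl/M_NH₃) (Graham's law). Here √(M_HCl/M_NH₃) = √(36.46/17.03) = 1.463.
With d_NH₃ + d_HCl = 429 mm, d_HCl = 429/(1 + 1.463) = 174.2 mm.
d_NH₃ = 429 − 174.2 = 255 mm.

255 mm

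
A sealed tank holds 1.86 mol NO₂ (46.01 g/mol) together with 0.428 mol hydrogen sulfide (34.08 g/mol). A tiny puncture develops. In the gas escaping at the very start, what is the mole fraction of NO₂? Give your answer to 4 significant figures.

Each component's effusion rate ∝ (its partial pressure)·(1/√M) ∝ n_i/√M_i.
Mole fraction of NO₂ in the effusate = (n_NO₂/√M_NO₂) / (n_NO₂/√M_NO₂ + n_H₂S/√M_H₂S)
= (1.86/√46.01) / (1.86/√46.01 + 0.428/√34.08) = 0.2742/(0.2742 + 0.07332) = 0.7890.

0.7890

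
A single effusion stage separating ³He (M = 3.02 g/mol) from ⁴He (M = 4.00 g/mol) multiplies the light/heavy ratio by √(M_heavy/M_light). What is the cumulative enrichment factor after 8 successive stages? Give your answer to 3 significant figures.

Overall factor = α^8 with α = √(4.00/3.02), i.e. (4.00/3.02)^(8/2).
= 1.32450^4 = 3.08.

3.08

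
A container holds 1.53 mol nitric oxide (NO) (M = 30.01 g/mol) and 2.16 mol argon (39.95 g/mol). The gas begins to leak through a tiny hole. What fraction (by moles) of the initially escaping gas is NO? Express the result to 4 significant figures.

0.4497

Effusion rate of each component ∝ n_i/√M_i (partial pressure × 1/√M).
Mole fraction of NO in the effusate = (n_NO/√M_NO) / (n_NO/√M_NO + n_Ar/√M_Ar)
= (1.53/√30.01) / (1.53/√30.01 + 2.16/√39.95) = 0.2793/(0.2793 + 0.3417) = 0.4497.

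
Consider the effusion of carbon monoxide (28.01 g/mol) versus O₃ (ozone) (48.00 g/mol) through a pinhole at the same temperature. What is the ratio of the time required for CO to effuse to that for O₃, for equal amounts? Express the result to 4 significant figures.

By Graham's law, t_CO/t_O₃ = √(M_CO/M_O₃) = √(28.01/48.00) = √0.5835 = 0.7639.

0.7639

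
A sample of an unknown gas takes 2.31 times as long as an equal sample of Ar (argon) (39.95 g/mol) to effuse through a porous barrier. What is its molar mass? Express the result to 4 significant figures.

From Graham's law, t_X/t_Ar = √(M_X/M_Ar).
2.31 = √(M_X/39.95)
M_X = 39.95 × 2.31² = 39.95 × 5.336 = 213.2 g/mol

213.2 g/mol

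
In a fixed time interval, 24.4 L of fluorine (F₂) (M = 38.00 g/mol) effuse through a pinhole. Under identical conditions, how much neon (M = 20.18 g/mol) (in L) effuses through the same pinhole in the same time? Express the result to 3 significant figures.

33.5 L

Graham's law gives rate_Ne/rate_F₂ = √(M_F₂/M_Ne) = √(38.00/20.18) = √1.883 = 1.372.
So the volume for Ne is 24.4 × 1.372 = 33.5 L.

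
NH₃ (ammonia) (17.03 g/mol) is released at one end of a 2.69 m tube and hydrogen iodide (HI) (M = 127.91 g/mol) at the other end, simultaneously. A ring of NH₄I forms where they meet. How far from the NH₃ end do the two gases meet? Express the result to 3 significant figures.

Distances travelled in equal time are proportional to diffusion rates, so d_NH₃/d_HI = √(M_HI/M_NH₃) = √(127.91/17.03) = 2.741.
With d_NH₃ + d_HI = 2.69 m, d_HI = 2.69/(1 + 2.741) = 0.7191 m.
d_NH₃ = 2.69 − 0.7191 = 1.97 m.

1.97 m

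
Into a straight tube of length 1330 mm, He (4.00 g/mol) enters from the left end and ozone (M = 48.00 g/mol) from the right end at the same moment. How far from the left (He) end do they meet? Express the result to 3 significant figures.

1030 mm

The fronts meet when d_He + d_O₃ = L with d_He/d_O₃ = √(M_O₃/M_He) (Graham's law). Here √(M_O₃/M_He) = √(48.00/4.00) = 3.464.
With d_He + d_O₃ = 1330 mm, d_O₃ = 1330/(1 + 3.464) = 297.9 mm.
d_He = 1330 − 297.9 = 1030 mm.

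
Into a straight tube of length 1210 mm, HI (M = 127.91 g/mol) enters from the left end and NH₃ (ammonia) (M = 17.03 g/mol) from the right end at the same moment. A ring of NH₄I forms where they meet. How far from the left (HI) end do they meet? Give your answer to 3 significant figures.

Distances travelled in equal time are proportional to diffusion rates, so d_HI/d_NH₃ = √(M_NH₃/M_HI) = √(17.03/127.91) = 0.3649.
With d_HI + d_NH₃ = 1210 mm, d_NH₃ = 1210/(1 + 0.3649) = 886.5 mm.
d_HI = 1210 − 886.5 = 323 mm.

323 mm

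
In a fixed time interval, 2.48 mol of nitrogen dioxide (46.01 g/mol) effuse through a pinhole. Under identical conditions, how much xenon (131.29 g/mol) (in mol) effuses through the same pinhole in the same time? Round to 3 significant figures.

1.47 mol

Since effusion rate ∝ 1/√M, rate_Xe/rate_NO₂ = √(M_NO₂/M_Xe) = √(46.01/131.29) = √0.3504 = 0.5920.
So the amount for Xe is 2.48 × 0.5920 = 1.47 mol.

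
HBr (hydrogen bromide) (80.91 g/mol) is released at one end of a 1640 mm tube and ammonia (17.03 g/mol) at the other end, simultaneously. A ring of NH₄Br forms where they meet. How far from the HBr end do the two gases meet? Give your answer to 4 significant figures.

Graham's law gives d_HBr/d_NH₃ = rate_HBr/rate_NH₃ = √(M_NH₃/M_HBr) = √(17.03/80.91) = 0.4588.
With d_HBr + d_NH₃ = 1640 mm, d_NH₃ = 1640/(1 + 0.4588) = 1124 mm.
d_HBr = 1640 − 1124 = 515.8 mm.

515.8 mm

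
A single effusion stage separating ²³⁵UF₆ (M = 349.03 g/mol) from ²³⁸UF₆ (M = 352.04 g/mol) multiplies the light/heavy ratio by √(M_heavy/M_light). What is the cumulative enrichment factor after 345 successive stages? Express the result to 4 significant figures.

Each stage multiplies the ratio by α = √(352.04/349.03), so after 345 stages the overall factor is α^345 = (352.04/349.03)^(345/2).
= 1.00862^(345/2) = 4.398.

4.398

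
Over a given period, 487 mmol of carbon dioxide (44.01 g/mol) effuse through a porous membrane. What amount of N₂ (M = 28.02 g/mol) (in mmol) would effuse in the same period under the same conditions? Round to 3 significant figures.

610 mmol

Graham's law gives rate_N₂/rate_CO₂ = √(M_CO₂/M_N₂) = √(44.01/28.02) = √1.571 = 1.253.
So the amount for N₂ is 487 × 1.253 = 610 mmol.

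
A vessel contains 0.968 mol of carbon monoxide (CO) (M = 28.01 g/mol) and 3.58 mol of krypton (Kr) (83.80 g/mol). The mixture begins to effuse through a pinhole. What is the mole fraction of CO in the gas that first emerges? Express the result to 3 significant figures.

Each component's effusion rate ∝ (its partial pressure)·(1/√M) ∝ n_i/√M_i.
x_CO(eff) = (n_CO/√M_CO) / (n_CO/√M_CO + n_Kr/√M_Kr)
= (0.968/√28.01) / (0.968/√28.01 + 3.58/√83.80) = 0.1829/(0.1829 + 0.3911) = 0.319.

0.319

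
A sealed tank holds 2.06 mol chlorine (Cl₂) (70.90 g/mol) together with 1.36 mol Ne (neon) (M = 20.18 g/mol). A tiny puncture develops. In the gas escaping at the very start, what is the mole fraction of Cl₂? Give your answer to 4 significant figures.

0.4469

Effusion rate of each component ∝ n_i/√M_i (partial pressure × 1/√M).
So x_Cl₂ in the escaping gas = (n_Cl₂/√M_Cl₂) / Σ(n_i/√M_i)
= (2.06/√70.90) / (2.06/√70.90 + 1.36/√20.18) = 0.2446/(0.2446 + 0.3027) = 0.4469.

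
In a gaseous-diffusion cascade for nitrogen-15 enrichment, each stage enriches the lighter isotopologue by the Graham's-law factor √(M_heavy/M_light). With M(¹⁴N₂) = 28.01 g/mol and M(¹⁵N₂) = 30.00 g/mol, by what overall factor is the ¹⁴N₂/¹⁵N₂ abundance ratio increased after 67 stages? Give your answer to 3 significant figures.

9.97

Each stage multiplies the ratio by α = √(30.00/28.01), so after 67 stages the overall factor is α^67 = (30.00/28.01)^(67/2).
= 1.07105^(67/2) = 9.97.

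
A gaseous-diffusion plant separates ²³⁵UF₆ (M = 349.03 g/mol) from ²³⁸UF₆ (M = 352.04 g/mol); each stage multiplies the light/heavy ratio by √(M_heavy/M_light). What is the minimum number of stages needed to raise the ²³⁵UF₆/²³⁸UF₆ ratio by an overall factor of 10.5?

548

With α = √(352.04/349.03) per stage, ln α = ½ ln(1.00862) = 0.004293.
Need α^N ≥ 10.5 ⇒ N ≥ ln(10.5) / ln α = 2.351 / 0.004293 = 547.66.
Rounding up, N = 548 stages.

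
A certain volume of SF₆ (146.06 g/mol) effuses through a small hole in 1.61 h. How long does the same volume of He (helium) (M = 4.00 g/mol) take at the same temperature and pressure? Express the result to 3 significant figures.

0.266 h

By Graham's law, t_He/t_SF₆ = √(M_He/M_SF₆) = √(4.00/146.06) = √0.02739 = 0.1655.
So the time for He is 1.61 × 0.1655 = 0.266 h.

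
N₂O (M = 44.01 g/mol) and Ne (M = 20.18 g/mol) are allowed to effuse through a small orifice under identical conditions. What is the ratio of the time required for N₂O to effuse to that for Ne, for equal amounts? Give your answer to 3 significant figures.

1.48

From Graham's law, t_N₂O/t_Ne = √(M_N₂O/M_Ne) = √(44.01/20.18) = √2.181 = 1.48.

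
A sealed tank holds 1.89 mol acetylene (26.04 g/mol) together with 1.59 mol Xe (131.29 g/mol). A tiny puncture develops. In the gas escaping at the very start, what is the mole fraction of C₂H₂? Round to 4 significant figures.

The effusion rate of species i is ∝ p_i/√M_i ∝ n_i/√M_i.
So x_C₂H₂ in the escaping gas = (n_C₂H₂/√M_C₂H₂) / Σ(n_i/√M_i)
= (1.89/√26.04) / (1.89/√26.04 + 1.59/√131.29) = 0.3704/(0.3704 + 0.1388) = 0.7275.

0.7275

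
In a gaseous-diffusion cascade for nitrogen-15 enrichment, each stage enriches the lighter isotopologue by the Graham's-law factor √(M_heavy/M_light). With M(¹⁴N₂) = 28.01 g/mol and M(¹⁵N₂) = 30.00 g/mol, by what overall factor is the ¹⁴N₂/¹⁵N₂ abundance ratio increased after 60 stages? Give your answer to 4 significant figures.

The single-stage factor is √(M_heavy/M_light), so 60 stages give [√(30.00/28.01)]^60 = (30.00/28.01)^(60/2).
= 1.07105^30 = 7.839.

7.839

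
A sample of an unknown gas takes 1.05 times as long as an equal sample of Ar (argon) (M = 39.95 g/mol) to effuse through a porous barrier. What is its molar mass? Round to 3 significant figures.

By Graham's law, t_X/t_Ar = √(M_X/M_Ar).
1.05 = √(M_X/39.95)
M_X = 39.95 × 1.05² = 39.95 × 1.103 = 44.0 g/mol

44.0 g/mol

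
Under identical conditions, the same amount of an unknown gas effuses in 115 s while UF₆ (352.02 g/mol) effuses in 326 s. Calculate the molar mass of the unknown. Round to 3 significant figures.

Using Graham's law: t_X/t_UF₆ = √(M_X/M_UF₆).
115/326 = 0.3528 = √(M_X/352.02)
M_X = 352.02 × 0.3528² = 352.02 × 0.1244 = 43.8 g/mol

43.8 g/mol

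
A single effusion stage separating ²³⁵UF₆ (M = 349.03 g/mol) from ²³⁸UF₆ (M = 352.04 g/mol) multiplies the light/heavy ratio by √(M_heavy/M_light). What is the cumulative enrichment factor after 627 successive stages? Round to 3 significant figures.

The single-stage factor is √(M_heavy/M_light), so 627 stages give [√(352.04/349.03)]^627 = (352.04/349.03)^(627/2).
= 1.00862^(627/2) = 14.8.

14.8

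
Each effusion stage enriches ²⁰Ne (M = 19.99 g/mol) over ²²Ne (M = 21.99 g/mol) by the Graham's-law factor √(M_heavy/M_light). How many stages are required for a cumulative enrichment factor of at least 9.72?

48

Single-stage factor α = √(21.99/19.99), so ln α = ½ ln(1.10005) = 0.04768.
Need α^N ≥ 9.72 ⇒ N ≥ ln(9.72) / ln α = 2.274 / 0.04768 = 47.70.
So at least 48 stages are needed.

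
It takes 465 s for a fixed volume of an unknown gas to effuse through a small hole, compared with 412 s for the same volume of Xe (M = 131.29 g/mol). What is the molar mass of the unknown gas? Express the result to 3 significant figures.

167 g/mol

Using Graham's law: t_X/t_Xe = √(M_X/M_Xe).
465/412 = 1.129 = √(M_X/131.29)
M_X = 131.29 × 1.129² = 131.29 × 1.274 = 167 g/mol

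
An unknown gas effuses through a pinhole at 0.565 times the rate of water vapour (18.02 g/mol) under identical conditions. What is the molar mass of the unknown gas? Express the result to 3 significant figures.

From Graham's law, rate_X/rate_H₂O = √(M_H₂O/M_X).
0.565 = √(18.02/M_X)
M_X = 18.02 / 0.565² = 18.02 / 0.3192 = 56.4 g/mol

56.4 g/mol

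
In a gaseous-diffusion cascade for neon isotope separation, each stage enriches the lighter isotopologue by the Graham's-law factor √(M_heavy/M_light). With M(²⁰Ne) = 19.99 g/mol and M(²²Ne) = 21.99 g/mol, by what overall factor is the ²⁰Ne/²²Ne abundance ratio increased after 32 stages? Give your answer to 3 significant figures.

4.60

Each stage multiplies the ratio by α = √(21.99/19.99), so after 32 stages the overall factor is α^32 = (21.99/19.99)^(32/2).
= 1.10005^16 = 4.60.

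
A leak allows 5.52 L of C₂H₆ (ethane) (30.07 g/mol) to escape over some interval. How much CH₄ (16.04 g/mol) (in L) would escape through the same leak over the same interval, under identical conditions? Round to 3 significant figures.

Graham's law gives rate_CH₄/rate_C₂H₆ = √(M_C₂H₆/M_CH₄) = √(30.07/16.04) = √1.875 = 1.369.
So the volume for CH₄ is 5.52 × 1.369 = 7.56 L.

7.56 L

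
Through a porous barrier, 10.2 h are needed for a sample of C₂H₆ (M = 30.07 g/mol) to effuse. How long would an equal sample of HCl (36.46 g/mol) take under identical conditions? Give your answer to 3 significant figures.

11.2 h

Since effusion rate ∝ 1/√M, t_HCl/t_C₂H₆ = √(M_HCl/M_C₂H₆) = √(36.46/30.07) = √1.213 = 1.101.
So the time for HCl is 10.2 × 1.101 = 11.2 h.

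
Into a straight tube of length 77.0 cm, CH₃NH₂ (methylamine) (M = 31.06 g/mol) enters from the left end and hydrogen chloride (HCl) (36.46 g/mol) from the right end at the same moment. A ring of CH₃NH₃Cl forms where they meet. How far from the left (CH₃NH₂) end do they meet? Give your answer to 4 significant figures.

In equal time, each gas travels a distance ∝ its rate ∝ 1/√M, so d_CH₃NH₂/d_HCl = √(M_HCl/M_CH₃NH₂) = √(36.46/31.06) = 1.083.
With d_CH₃NH₂ + d_HCl = 77.0 cm, d_HCl = 77.0/(1 + 1.083) = 36.96 cm.
d_CH₃NH₂ = 77.0 − 36.96 = 40.04 cm.

40.04 cm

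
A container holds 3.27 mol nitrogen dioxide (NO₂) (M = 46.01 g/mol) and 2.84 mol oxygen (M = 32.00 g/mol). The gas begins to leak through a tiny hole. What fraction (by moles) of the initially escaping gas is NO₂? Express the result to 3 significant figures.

Rate_i ∝ x_i/√M_i (Graham's law weighted by mole fraction), so the effusate composition follows n_i/√M_i.
x_NO₂(eff) = (n_NO₂/√M_NO₂) / (n_NO₂/√M_NO₂ + n_O₂/√M_O₂)
= (3.27/√46.01) / (3.27/√46.01 + 2.84/√32.00) = 0.4821/(0.4821 + 0.5020) = 0.490.

0.490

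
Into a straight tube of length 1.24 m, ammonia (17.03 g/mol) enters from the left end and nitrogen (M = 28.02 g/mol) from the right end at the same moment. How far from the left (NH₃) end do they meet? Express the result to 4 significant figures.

0.6968 m

In equal time, each gas travels a distance ∝ its rate ∝ 1/√M, so d_NH₃/d_N₂ = √(M_N₂/M_NH₃) = √(28.02/17.03) = 1.283.
With d_NH₃ + d_N₂ = 1.24 m, d_N₂ = 1.24/(1 + 1.283) = 0.5432 m.
d_NH₃ = 1.24 − 0.5432 = 0.6968 m.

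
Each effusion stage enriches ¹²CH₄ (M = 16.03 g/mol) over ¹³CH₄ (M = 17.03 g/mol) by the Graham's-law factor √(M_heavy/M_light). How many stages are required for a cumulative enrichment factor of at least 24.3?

106

Per stage α = (17.03/16.03)^(1/2) = 1.06238^0.5, giving ln α = 0.03026.
Need α^N ≥ 24.3 ⇒ N ≥ ln(24.3) / ln α = 3.190 / 0.03026 = 105.44.
So at least 106 stages are needed.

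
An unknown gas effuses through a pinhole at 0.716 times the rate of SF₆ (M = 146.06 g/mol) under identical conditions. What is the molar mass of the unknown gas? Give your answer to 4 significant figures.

Graham's law gives rate_X/rate_SF₆ = √(M_SF₆/M_X).
0.716 = √(146.06/M_X)
M_X = 146.06 / 0.716² = 146.06 / 0.5127 = 284.9 g/mol

284.9 g/mol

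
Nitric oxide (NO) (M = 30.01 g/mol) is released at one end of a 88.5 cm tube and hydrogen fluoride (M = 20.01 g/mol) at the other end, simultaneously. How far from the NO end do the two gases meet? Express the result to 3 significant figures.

39.8 cm

Distances travelled in equal time are proportional to diffusion rates, so d_NO/d_HF = √(M_HF/M_NO) = √(20.01/30.01) = 0.8166.
With d_NO + d_HF = 88.5 cm, d_HF = 88.5/(1 + 0.8166) = 48.72 cm.
d_NO = 88.5 − 48.72 = 39.8 cm.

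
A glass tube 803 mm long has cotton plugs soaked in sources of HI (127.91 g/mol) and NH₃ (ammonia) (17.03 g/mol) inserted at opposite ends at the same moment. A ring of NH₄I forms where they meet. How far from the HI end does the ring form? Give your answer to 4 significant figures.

214.7 mm

Distances travelled in equal time are proportional to diffusion rates, so d_HI/d_NH₃ = √(M_NH₃/M_HI) = √(17.03/127.91) = 0.3649.
With d_HI + d_NH₃ = 803 mm, d_NH₃ = 803/(1 + 0.3649) = 588.3 mm.
d_HI = 803 − 588.3 = 214.7 mm.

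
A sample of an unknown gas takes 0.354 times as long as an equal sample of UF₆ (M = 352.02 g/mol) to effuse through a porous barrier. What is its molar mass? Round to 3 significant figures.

44.1 g/mol

Since effusion rate ∝ 1/√M, t_X/t_UF₆ = √(M_X/M_UF₆).
0.354 = √(M_X/352.02)
M_X = 352.02 × 0.354² = 352.02 × 0.1253 = 44.1 g/mol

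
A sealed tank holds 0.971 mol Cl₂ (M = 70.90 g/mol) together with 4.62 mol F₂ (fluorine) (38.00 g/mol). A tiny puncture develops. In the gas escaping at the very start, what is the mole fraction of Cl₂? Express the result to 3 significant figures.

0.133

Effusion rate of each component ∝ n_i/√M_i (partial pressure × 1/√M).
x_Cl₂(eff) = (n_Cl₂/√M_Cl₂) / (n_Cl₂/√M_Cl₂ + n_F₂/√M_F₂)
= (0.971/√70.90) / (0.971/√70.90 + 4.62/√38.00) = 0.1153/(0.1153 + 0.7495) = 0.133.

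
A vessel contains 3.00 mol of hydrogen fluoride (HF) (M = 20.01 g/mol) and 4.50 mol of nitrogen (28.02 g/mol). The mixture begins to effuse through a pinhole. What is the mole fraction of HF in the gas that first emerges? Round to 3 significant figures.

0.441

Effusion rate of each component ∝ n_i/√M_i (partial pressure × 1/√M).
Mole fraction of HF in the effusate = (n_HF/√M_HF) / (n_HF/√M_HF + n_N₂/√M_N₂)
= (3.00/√20.01) / (3.00/√20.01 + 4.50/√28.02) = 0.6707/(0.6707 + 0.8501) = 0.441.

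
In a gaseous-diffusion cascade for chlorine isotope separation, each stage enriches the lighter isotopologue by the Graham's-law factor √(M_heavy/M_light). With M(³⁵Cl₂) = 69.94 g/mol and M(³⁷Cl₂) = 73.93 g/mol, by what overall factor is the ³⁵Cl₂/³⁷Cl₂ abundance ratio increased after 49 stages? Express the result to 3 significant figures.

Each stage multiplies the ratio by α = √(73.93/69.94), so after 49 stages the overall factor is α^49 = (73.93/69.94)^(49/2).
= 1.05705^(49/2) = 3.89.

3.89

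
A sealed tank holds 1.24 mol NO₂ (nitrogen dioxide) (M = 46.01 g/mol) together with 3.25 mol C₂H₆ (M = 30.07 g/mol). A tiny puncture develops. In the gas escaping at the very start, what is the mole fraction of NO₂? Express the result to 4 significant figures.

0.2357

Rate_i ∝ x_i/√M_i (Graham's law weighted by mole fraction), so the effusate composition follows n_i/√M_i.
Mole fraction of NO₂ in the effusate = (n_NO₂/√M_NO₂) / (n_NO₂/√M_NO₂ + n_C₂H₆/√M_C₂H₆)
= (1.24/√46.01) / (1.24/√46.01 + 3.25/√30.07) = 0.1828/(0.1828 + 0.5927) = 0.2357.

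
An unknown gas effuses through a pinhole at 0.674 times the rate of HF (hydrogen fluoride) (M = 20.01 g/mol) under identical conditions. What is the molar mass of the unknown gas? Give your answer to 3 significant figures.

Using Graham's law: rate_X/rate_HF = √(M_HF/M_X).
0.674 = √(20.01/M_X)
M_X = 20.01 / 0.674² = 20.01 / 0.4543 = 44.0 g/mol

44.0 g/mol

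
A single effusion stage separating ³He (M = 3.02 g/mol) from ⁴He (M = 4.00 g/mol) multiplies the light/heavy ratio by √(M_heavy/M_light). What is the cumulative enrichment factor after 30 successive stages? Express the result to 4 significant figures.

The single-stage factor is √(M_heavy/M_light), so 30 stages give [√(4.00/3.02)]^30 = (4.00/3.02)^(30/2).
= 1.32450^15 = 67.73.

67.73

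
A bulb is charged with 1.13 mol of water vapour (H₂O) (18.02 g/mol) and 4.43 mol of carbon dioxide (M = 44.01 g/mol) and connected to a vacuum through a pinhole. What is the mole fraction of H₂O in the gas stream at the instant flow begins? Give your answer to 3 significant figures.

0.285

Rate_i ∝ x_i/√M_i (Graham's law weighted by mole fraction), so the effusate composition follows n_i/√M_i.
Mole fraction of H₂O in the effusate = (n_H₂O/√M_H₂O) / (n_H₂O/√M_H₂O + n_CO₂/√M_CO₂)
= (1.13/√18.02) / (1.13/√18.02 + 4.43/√44.01) = 0.2662/(0.2662 + 0.6678) = 0.285.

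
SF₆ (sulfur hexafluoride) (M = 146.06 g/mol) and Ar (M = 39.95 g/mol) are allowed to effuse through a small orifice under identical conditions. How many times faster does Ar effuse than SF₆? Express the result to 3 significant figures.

1.91

From Graham's law, rate_Ar/rate_SF₆ = √(M_SF₆/M_Ar) = √(146.06/39.95) = √3.656 = 1.91.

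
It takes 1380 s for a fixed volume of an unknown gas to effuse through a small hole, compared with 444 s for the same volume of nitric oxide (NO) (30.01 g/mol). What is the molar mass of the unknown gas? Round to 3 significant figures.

Using Graham's law: t_X/t_NO = √(M_X/M_NO).
1380/444 = 3.108 = √(M_X/30.01)
M_X = 30.01 × 3.108² = 30.01 × 9.660 = 290 g/mol

290 g/mol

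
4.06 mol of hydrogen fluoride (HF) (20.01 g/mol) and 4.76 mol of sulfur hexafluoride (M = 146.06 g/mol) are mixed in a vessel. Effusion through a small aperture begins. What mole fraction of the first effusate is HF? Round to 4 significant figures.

The effusion rate of species i is ∝ p_i/√M_i ∝ n_i/√M_i.
So x_HF in the escaping gas = (n_HF/√M_HF) / Σ(n_i/√M_i)
= (4.06/√20.01) / (4.06/√20.01 + 4.76/√146.06) = 0.9076/(0.9076 + 0.3939) = 0.6974.

0.6974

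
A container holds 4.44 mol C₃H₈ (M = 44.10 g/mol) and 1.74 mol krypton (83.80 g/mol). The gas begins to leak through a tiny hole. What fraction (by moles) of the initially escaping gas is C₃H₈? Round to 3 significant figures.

0.779

Rate_i ∝ x_i/√M_i (Graham's law weighted by mole fraction), so the effusate composition follows n_i/√M_i.
So x_C₃H₈ in the escaping gas = (n_C₃H₈/√M_C₃H₈) / Σ(n_i/√M_i)
= (4.44/√44.10) / (4.44/√44.10 + 1.74/√83.80) = 0.6686/(0.6686 + 0.1901) = 0.779.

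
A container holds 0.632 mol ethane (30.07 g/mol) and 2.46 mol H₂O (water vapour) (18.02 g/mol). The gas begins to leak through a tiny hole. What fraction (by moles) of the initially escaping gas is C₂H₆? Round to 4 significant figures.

Effusion rate of each component ∝ n_i/√M_i (partial pressure × 1/√M).
x_C₂H₆(eff) = (n_C₂H₆/√M_C₂H₆) / (n_C₂H₆/√M_C₂H₆ + n_H₂O/√M_H₂O)
= (0.632/√30.07) / (0.632/√30.07 + 2.46/√18.02) = 0.1153/(0.1153 + 0.5795) = 0.1659.

0.1659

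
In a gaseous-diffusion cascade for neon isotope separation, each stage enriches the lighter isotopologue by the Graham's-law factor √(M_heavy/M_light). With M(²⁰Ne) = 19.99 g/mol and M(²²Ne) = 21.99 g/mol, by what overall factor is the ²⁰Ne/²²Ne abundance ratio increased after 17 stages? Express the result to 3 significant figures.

Each stage multiplies the ratio by α = √(21.99/19.99), so after 17 stages the overall factor is α^17 = (21.99/19.99)^(17/2).
= 1.10005^(17/2) = 2.25.

2.25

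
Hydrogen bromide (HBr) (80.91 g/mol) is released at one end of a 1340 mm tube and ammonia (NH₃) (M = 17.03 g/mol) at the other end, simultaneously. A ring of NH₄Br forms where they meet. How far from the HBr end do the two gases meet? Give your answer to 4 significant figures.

421.4 mm

Distances travelled in equal time are proportional to diffusion rates, so d_HBr/d_NH₃ = √(M_NH₃/M_HBr) = √(17.03/80.91) = 0.4588.
With d_HBr + d_NH₃ = 1340 mm, d_NH₃ = 1340/(1 + 0.4588) = 918.6 mm.
d_HBr = 1340 − 918.6 = 421.4 mm.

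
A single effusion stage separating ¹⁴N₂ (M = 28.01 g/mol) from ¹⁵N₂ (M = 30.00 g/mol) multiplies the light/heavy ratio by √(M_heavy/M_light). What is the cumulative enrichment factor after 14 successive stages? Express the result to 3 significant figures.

1.62

The single-stage factor is √(M_heavy/M_light), so 14 stages give [√(30.00/28.01)]^14 = (30.00/28.01)^(14/2).
= 1.07105^7 = 1.62.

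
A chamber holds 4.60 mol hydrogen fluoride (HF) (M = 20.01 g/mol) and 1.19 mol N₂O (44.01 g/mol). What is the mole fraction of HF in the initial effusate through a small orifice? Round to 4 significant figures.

Effusion rate of each component ∝ n_i/√M_i (partial pressure × 1/√M).
x_HF(eff) = (n_HF/√M_HF) / (n_HF/√M_HF + n_N₂O/√M_N₂O)
= (4.60/√20.01) / (4.60/√20.01 + 1.19/√44.01) = 1.028/(1.028 + 0.1794) = 0.8515.

0.8515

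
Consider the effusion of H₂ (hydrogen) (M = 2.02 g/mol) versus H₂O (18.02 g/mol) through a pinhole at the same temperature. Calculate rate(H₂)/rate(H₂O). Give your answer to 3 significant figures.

2.99

Graham's law gives rate_H₂/rate_H₂O = √(M_H₂O/M_H₂) = √(18.02/2.02) = √8.921 = 2.99.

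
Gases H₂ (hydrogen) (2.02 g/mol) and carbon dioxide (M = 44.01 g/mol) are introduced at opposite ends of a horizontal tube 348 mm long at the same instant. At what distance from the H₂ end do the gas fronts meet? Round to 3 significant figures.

Graham's law gives d_H₂/d_CO₂ = rate_H₂/rate_CO₂ = √(M_CO₂/M_H₂) = √(44.01/2.02) = 4.668.
With d_H₂ + d_CO₂ = 348 mm, d_CO₂ = 348/(1 + 4.668) = 61.40 mm.
d_H₂ = 348 − 61.40 = 287 mm.

287 mm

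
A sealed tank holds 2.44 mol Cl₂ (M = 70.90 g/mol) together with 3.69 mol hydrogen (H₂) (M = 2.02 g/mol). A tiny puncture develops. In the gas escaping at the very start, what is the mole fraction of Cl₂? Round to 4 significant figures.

The effusion rate of species i is ∝ p_i/√M_i ∝ n_i/√M_i.
So x_Cl₂ in the escaping gas = (n_Cl₂/√M_Cl₂) / Σ(n_i/√M_i)
= (2.44/√70.90) / (2.44/√70.90 + 3.69/√2.02) = 0.2898/(0.2898 + 2.596) = 0.1004.

0.1004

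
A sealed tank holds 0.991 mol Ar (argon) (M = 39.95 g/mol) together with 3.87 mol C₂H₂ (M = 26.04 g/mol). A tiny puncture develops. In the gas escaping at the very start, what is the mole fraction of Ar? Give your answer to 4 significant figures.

Each component's effusion rate ∝ (its partial pressure)·(1/√M) ∝ n_i/√M_i.
So x_Ar in the escaping gas = (n_Ar/√M_Ar) / Σ(n_i/√M_i)
= (0.991/√39.95) / (0.991/√39.95 + 3.87/√26.04) = 0.1568/(0.1568 + 0.7584) = 0.1713.

0.1713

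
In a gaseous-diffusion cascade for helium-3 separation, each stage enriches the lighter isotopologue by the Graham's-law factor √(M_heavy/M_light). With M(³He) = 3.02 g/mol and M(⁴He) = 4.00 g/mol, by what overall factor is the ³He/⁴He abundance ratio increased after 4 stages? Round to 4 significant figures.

The single-stage factor is √(M_heavy/M_light), so 4 stages give [√(4.00/3.02)]^4 = (4.00/3.02)^(4/2).
= 1.32450^2 = 1.754.

1.754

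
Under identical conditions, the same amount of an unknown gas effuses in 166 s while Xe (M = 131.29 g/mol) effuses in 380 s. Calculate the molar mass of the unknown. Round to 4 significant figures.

Since effusion rate ∝ 1/√M, t_X/t_Xe = √(M_X/M_Xe).
166/380 = 0.4368 = √(M_X/131.29)
M_X = 131.29 × 0.4368² = 131.29 × 0.1908 = 25.05 g/mol

25.05 g/mol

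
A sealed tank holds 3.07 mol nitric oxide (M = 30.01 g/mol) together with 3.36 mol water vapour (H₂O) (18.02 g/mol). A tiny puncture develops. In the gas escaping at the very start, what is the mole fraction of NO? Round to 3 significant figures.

Effusion rate of each component ∝ n_i/√M_i (partial pressure × 1/√M).
So x_NO in the escaping gas = (n_NO/√M_NO) / Σ(n_i/√M_i)
= (3.07/√30.01) / (3.07/√30.01 + 3.36/√18.02) = 0.5604/(0.5604 + 0.7915) = 0.415.

0.415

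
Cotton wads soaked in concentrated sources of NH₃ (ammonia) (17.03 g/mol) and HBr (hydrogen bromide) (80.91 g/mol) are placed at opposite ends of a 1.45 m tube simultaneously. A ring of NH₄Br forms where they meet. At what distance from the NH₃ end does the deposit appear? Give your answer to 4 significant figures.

0.9940 m

Distances travelled in equal time are proportional to diffusion rates, so d_NH₃/d_HBr = √(M_HBr/M_NH₃) = √(80.91/17.03) = 2.180.
With d_NH₃ + d_HBr = 1.45 m, d_HBr = 1.45/(1 + 2.180) = 0.4560 m.
d_NH₃ = 1.45 − 0.4560 = 0.9940 m.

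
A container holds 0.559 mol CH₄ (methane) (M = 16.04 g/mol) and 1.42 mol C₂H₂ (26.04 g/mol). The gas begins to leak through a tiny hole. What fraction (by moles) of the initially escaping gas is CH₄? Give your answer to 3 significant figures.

0.334

The effusion rate of species i is ∝ p_i/√M_i ∝ n_i/√M_i.
x_CH₄(eff) = (n_CH₄/√M_CH₄) / (n_CH₄/√M_CH₄ + n_C₂H₂/√M_C₂H₂)
= (0.559/√16.04) / (0.559/√16.04 + 1.42/√26.04) = 0.1396/(0.1396 + 0.2783) = 0.334.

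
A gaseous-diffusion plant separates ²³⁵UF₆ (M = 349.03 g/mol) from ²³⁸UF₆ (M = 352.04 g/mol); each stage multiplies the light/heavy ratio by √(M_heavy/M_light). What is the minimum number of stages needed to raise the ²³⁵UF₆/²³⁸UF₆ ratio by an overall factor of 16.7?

656

Single-stage factor α = √(352.04/349.03), so ln α = ½ ln(1.00862) = 0.004293.
Need α^N ≥ 16.7 ⇒ N ≥ ln(16.7) / ln α = 2.815 / 0.004293 = 655.74.
Minimum whole number of stages: N = 656.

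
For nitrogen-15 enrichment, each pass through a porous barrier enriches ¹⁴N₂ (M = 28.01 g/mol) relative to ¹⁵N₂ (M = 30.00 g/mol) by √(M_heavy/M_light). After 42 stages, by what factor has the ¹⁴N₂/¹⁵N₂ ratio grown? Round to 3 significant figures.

After 42 stages the ratio has grown by (√(30.00/28.01))^42 = (30.00/28.01)^(42/2).
= 1.07105^21 = 4.23.

4.23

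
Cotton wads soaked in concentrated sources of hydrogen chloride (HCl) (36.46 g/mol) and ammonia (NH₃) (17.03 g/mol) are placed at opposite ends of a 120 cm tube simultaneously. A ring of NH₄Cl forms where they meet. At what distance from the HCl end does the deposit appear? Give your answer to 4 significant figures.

The fronts meet when d_HCl + d_NH₃ = L with d_HCl/d_NH₃ = √(M_NH₃/M_HCl) (Graham's law). Here √(M_NH₃/M_HCl) = √(17.03/36.46) = 0.6834.
With d_HCl + d_NH₃ = 120 cm, d_NH₃ = 120/(1 + 0.6834) = 71.28 cm.
d_HCl = 120 − 71.28 = 48.72 cm.

48.72 cm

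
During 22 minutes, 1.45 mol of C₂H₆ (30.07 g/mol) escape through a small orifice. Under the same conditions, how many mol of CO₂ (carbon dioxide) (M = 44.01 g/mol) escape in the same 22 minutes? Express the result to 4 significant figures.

From Graham's law, rate_CO₂/rate_C₂H₆ = √(M_C₂H₆/M_CO₂) = √(30.07/44.01) = √0.6833 = 0.8266.
So the amount for CO₂ is 1.45 × 0.8266 = 1.199 mol.

1.199 mol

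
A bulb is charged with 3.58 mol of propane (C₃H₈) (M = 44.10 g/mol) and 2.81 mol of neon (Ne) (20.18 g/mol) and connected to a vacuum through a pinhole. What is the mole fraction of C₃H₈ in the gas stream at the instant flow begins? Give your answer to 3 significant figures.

0.463

Effusion rate of each component ∝ n_i/√M_i (partial pressure × 1/√M).
So x_C₃H₈ in the escaping gas = (n_C₃H₈/√M_C₃H₈) / Σ(n_i/√M_i)
= (3.58/√44.10) / (3.58/√44.10 + 2.81/√20.18) = 0.5391/(0.5391 + 0.6255) = 0.463.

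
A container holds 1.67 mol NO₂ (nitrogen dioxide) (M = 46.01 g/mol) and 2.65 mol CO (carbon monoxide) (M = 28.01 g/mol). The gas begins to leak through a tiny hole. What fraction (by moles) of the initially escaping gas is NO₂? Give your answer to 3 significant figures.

0.330

Effusion rate of each component ∝ n_i/√M_i (partial pressure × 1/√M).
So x_NO₂ in the escaping gas = (n_NO₂/√M_NO₂) / Σ(n_i/√M_i)
= (1.67/√46.01) / (1.67/√46.01 + 2.65/√28.01) = 0.2462/(0.2462 + 0.5007) = 0.330.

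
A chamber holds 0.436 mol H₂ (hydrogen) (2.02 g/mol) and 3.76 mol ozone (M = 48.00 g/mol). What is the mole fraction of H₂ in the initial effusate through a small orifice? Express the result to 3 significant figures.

Each component's effusion rate ∝ (its partial pressure)·(1/√M) ∝ n_i/√M_i.
Mole fraction of H₂ in the effusate = (n_H₂/√M_H₂) / (n_H₂/√M_H₂ + n_O₃/√M_O₃)
= (0.436/√2.02) / (0.436/√2.02 + 3.76/√48.00) = 0.3068/(0.3068 + 0.5427) = 0.361.

0.361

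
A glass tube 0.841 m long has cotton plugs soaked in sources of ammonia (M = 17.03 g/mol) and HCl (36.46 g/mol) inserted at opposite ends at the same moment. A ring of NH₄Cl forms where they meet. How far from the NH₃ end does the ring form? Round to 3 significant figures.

0.500 m

Graham's law gives d_NH₃/d_HCl = rate_NH₃/rate_HCl = √(M_HCl/M_NH₃) = √(36.46/17.03) = 1.463.
With d_NH₃ + d_HCl = 0.841 m, d_HCl = 0.841/(1 + 1.463) = 0.3414 m.
d_NH₃ = 0.841 − 0.3414 = 0.500 m.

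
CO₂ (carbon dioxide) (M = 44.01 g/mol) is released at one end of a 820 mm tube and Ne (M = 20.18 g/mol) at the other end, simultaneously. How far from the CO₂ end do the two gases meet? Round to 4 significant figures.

The fronts meet when d_CO₂ + d_Ne = L with d_CO₂/d_Ne = √(M_Ne/M_CO₂) (Graham's law). Here √(M_Ne/M_CO₂) = √(20.18/44.01) = 0.6772.
With d_CO₂ + d_Ne = 820 mm, d_Ne = 820/(1 + 0.6772) = 488.9 mm.
d_CO₂ = 820 − 488.9 = 331.1 mm.

331.1 mm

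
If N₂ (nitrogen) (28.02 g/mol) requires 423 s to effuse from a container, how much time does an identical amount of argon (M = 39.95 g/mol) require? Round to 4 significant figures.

From Graham's law, t_Ar/t_N₂ = √(M_Ar/M_N₂) = √(39.95/28.02) = √1.426 = 1.194.
So the time for Ar is 423 × 1.194 = 505.1 s.

505.1 s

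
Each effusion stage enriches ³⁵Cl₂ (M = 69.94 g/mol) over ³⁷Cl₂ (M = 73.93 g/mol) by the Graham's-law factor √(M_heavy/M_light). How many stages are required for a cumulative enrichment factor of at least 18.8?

Single-stage factor α = √(73.93/69.94), so ln α = ½ ln(1.05705) = 0.02774.
Need α^N ≥ 18.8 ⇒ N ≥ ln(18.8) / ln α = 2.934 / 0.02774 = 105.76.
So at least 106 stages are needed.

106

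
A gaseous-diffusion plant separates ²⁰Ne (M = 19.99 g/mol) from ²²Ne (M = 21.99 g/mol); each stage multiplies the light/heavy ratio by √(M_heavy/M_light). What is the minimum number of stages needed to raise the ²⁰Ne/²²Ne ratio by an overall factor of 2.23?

17

With α = √(21.99/19.99) per stage, ln α = ½ ln(1.10005) = 0.04768.
Need α^N ≥ 2.23 ⇒ N ≥ ln(2.23) / ln α = 0.8020 / 0.04768 = 16.82.
Minimum whole number of stages: N = 17.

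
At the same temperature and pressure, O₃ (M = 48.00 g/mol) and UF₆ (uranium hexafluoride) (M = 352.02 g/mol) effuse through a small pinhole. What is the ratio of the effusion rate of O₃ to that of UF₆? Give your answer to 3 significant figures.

2.71

By Graham's law, rate_O₃/rate_UF₆ = √(M_UF₆/M_O₃) = √(352.02/48.00) = √7.334 = 2.71.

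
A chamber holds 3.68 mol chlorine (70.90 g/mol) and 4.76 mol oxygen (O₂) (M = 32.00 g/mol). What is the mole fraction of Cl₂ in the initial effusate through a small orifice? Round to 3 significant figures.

The effusion rate of species i is ∝ p_i/√M_i ∝ n_i/√M_i.
So x_Cl₂ in the escaping gas = (n_Cl₂/√M_Cl₂) / Σ(n_i/√M_i)
= (3.68/√70.90) / (3.68/√70.90 + 4.76/√32.00) = 0.4370/(0.4370 + 0.8415) = 0.342.

0.342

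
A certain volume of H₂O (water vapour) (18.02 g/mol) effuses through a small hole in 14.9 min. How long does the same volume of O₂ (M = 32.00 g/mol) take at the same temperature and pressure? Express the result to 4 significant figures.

Graham's law gives t_O₂/t_H₂O = √(M_O₂/M_H₂O) = √(32.00/18.02) = √1.776 = 1.333.
So the time for O₂ is 14.9 × 1.333 = 19.86 min.

19.86 min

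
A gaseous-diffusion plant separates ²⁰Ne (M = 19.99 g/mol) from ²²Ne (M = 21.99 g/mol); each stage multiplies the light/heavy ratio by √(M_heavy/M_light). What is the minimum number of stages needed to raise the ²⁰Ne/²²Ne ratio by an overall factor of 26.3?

Single-stage factor α = √(21.99/19.99), so ln α = ½ ln(1.10005) = 0.04768.
Need α^N ≥ 26.3 ⇒ N ≥ ln(26.3) / ln α = 3.270 / 0.04768 = 68.58.
Minimum whole number of stages: N = 69.

69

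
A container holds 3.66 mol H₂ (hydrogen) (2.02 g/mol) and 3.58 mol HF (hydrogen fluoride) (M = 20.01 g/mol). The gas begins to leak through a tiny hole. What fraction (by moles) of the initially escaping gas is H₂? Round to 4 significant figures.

0.7629

The effusion rate of species i is ∝ p_i/√M_i ∝ n_i/√M_i.
x_H₂(eff) = (n_H₂/√M_H₂) / (n_H₂/√M_H₂ + n_HF/√M_HF)
= (3.66/√2.02) / (3.66/√2.02 + 3.58/√20.01) = 2.575/(2.575 + 0.8003) = 0.7629.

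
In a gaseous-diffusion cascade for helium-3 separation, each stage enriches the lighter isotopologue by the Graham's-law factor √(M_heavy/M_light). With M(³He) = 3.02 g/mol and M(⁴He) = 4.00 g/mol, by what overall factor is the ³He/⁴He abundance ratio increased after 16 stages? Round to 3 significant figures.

Overall factor = α^16 with α = √(4.00/3.02), i.e. (4.00/3.02)^(16/2).
= 1.32450^8 = 9.47.

9.47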